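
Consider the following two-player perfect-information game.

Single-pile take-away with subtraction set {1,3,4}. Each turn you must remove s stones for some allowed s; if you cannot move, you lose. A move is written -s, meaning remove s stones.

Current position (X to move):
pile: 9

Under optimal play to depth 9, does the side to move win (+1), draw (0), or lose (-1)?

ply 1, X at 9 | -1=-1→8*; -3=-1→6; -4=-1→5
ply 2, O at 8 | -1=+1→7*; -3=-1→5; -4=-1→4
ply 3, X at 7 | -1=-1→6*; -3=-1→4; -4=-1→3
ply 4, O at 6 | -1=-1→5; -3=-1→3; -4=+1→2*
ply 5, X at 2 | -1=-1→1*
ply 6, O at 1 | -1=+1→0*
ply 7: 0 is terminal -1 (X); from 9 depth 9

value(9, X) = -1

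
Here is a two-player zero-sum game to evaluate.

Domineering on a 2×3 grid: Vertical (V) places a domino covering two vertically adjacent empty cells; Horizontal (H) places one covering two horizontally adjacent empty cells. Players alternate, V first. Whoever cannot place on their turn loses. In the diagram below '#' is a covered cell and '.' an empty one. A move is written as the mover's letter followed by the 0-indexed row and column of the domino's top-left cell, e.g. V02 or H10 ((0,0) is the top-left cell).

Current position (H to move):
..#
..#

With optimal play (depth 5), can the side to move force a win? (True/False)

H winning at [..#/..#]: True

ply 1, H at ..#/..# | H00=+1→###/..#*; H10=+1→..#/###
ply 2: ###/..# is terminal -1 (V); from ..#/..# depth 5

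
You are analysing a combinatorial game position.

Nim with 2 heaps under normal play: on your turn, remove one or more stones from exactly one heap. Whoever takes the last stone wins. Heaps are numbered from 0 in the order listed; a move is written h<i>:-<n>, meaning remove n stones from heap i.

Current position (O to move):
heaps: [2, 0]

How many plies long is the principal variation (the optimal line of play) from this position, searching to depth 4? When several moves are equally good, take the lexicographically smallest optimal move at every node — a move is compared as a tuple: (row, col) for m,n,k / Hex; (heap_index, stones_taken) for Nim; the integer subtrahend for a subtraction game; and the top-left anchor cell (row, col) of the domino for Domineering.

PV length from [(2,0)]: 1 ply

ply 1, O at (2,0) | h0:-1=-1→(1,0); h0:-2=+1→(0,0)*
ply 2: (0,0) is terminal -1 (X); from (2,0) depth 4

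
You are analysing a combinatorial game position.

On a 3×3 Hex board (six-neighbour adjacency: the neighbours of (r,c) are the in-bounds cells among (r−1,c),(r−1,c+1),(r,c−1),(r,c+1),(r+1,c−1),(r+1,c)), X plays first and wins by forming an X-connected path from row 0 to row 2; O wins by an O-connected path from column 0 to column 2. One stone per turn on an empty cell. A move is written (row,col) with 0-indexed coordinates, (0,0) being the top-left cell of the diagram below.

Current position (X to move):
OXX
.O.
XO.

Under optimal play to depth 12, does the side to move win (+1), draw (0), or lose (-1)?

[OXX/.O./XO.] X move#1: (1,0):+1/OXX/XO./XO.*, (1,2):+1/OXX/.OX/XO., (2,2):+1/OXX/.O./XOX
[OXX/XO./XO.] end (terminal -1, O#2); searched OXX/.O./XO. to 12

value(OXX/.O./XO., X) = +1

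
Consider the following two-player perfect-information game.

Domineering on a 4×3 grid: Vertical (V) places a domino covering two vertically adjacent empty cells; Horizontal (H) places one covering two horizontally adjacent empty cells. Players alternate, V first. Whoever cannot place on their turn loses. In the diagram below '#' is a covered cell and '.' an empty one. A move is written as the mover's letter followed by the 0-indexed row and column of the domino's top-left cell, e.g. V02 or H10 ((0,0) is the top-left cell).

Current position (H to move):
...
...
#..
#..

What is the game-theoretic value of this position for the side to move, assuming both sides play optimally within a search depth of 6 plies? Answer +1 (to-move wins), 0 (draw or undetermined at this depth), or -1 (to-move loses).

p1 H@[.../.../#../#..]: H00[##./.../#../#..]-1* H01[.##/.../#../#..]-1 H10[.../##./#../#..]-1 H11[.../.##/#../#..]-1 H21[.../.../###/#..]-1 H31[.../.../#../###]-1
p2 V@[##./.../#../#..]: V02[###/..#/#../#..]-1 V11[##./.#./##./#..]+1* V12[##./..#/#.#/#..]+1 V21[##./.../##./##.]+1 V22[##./.../#.#/#.#]+1
p3 H@[##./.#./##./#..]: H31[##./.#./##./###]-1*
p4 V@[##./.#./##./###]: V02[###/.##/##./###]+1* V12[##./.##/###/###]+1
p5 H@[###/.##/##./###] terminal -1; root [.../.../#../#..] d6

value(.../.../#../#.., H) = -1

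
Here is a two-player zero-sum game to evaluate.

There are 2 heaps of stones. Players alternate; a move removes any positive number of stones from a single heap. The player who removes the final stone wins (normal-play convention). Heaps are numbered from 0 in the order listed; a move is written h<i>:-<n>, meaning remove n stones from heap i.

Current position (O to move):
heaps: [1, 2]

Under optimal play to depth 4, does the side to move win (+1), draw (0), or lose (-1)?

value((1,2), O) = +1

ply 1, O at (1,2) | h0:-1=-1→(0,2); h1:-1=+1→(1,1)*; h1:-2=-1→(1,0)
ply 2, X at (1,1) | h0:-1=-1→(0,1)*; h1:-1=-1→(1,0)
ply 3, O at (0,1) | h1:-1=+1→(0,0)*
ply 4: (0,0) is terminal -1 (X); from (1,2) depth 4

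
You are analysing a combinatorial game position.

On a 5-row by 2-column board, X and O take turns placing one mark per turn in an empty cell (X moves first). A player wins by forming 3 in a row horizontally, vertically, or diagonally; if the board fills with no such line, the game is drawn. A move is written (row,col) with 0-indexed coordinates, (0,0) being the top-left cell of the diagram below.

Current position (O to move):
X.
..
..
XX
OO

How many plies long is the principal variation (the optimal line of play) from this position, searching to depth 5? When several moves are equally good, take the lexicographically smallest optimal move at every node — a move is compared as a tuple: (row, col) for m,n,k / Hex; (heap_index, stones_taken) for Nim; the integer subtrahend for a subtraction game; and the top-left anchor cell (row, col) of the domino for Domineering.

p1 O@[X./../../XX/OO]: (0,1)[XO/../../XX/OO]+0* (1,0)[X./O./../XX/OO]+0 (1,1)[X./.O/../XX/OO]+0 (2,0)[X./../O./XX/OO]+0 (2,1)[X./../.O/XX/OO]+0
p2 X@[XO/../../XX/OO]: (1,0)[XO/X./../XX/OO]+0* (1,1)[XO/.X/../XX/OO]+0 (2,0)[XO/../X./XX/OO]+0 (2,1)[XO/../.X/XX/OO]+0
p3 O@[XO/X./../XX/OO]: (1,1)[XO/XO/../XX/OO]-1 (2,0)[XO/X./O./XX/OO]+0* (2,1)[XO/X./.O/XX/OO]-1
p4 X@[XO/X./O./XX/OO]: (1,1)[XO/XX/O./XX/OO]+0* (2,1)[XO/X./OX/XX/OO]+0
p5 O@[XO/XX/O./XX/OO]: (2,1)[XO/XX/OO/XX/OO]+0*
p6 X@[XO/XX/OO/XX/OO] terminal +0; root [X./../../XX/OO] d5

PV length from [X./../../XX/OO]: 5 plies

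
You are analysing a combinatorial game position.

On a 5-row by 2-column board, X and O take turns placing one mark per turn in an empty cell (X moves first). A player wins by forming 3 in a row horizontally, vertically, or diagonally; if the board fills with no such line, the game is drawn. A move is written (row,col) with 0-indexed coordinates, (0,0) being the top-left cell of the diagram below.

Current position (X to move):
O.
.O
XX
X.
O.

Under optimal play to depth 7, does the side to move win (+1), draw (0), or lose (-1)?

value(O./.O/XX/X./O., X) = +1

ply 1, X at O./.O/XX/X./O. | (0,1)=+0→OX/.O/XX/X./O.; (1,0)=+1→O./XO/XX/X./O.*; (3,1)=+1→O./.O/XX/XX/O.; (4,1)=+1→O./.O/XX/X./OX
ply 2: O./XO/XX/X./O. is terminal -1 (O); from O./.O/XX/X./O. depth 7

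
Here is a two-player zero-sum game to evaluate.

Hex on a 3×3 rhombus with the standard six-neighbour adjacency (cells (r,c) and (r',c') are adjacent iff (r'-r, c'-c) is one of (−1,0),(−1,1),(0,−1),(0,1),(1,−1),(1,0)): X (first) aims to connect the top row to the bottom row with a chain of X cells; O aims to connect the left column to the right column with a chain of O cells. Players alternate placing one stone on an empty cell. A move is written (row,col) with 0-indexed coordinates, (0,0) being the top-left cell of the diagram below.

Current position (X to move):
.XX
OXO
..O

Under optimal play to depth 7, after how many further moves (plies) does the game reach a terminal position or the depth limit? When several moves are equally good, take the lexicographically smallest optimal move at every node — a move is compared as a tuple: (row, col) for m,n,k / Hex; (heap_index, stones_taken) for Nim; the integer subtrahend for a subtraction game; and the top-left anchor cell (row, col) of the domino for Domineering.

p1 X@[.XX/OXO/..O]: (0,0)[XXX/OXO/..O]+1* (2,0)[.XX/OXO/X.O]+1 (2,1)[.XX/OXO/.XO]+1
p2 O@[XXX/OXO/..O]: (2,0)[XXX/OXO/O.O]-1* (2,1)[XXX/OXO/.OO]-1
p3 X@[XXX/OXO/O.O]: (2,1)[XXX/OXO/OXO]+1*
p4 O@[XXX/OXO/OXO] terminal -1; root [.XX/OXO/..O] d7

PV length from [.XX/OXO/..O]: 3 plies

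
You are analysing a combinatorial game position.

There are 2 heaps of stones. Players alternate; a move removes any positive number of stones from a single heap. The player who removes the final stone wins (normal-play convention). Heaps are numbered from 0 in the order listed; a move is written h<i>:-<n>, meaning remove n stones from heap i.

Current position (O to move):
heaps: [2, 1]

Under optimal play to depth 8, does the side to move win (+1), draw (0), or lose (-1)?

value((2,1), O) = +1

ply 1, O at (2,1) | h0:-1=+1→(1,1)*; h0:-2=-1→(0,1); h1:-1=-1→(2,0)
ply 2, X at (1,1) | h0:-1=-1→(0,1)*; h1:-1=-1→(1,0)
ply 3, O at (0,1) | h1:-1=+1→(0,0)*
ply 4: (0,0) is terminal -1 (X); from (2,1) depth 8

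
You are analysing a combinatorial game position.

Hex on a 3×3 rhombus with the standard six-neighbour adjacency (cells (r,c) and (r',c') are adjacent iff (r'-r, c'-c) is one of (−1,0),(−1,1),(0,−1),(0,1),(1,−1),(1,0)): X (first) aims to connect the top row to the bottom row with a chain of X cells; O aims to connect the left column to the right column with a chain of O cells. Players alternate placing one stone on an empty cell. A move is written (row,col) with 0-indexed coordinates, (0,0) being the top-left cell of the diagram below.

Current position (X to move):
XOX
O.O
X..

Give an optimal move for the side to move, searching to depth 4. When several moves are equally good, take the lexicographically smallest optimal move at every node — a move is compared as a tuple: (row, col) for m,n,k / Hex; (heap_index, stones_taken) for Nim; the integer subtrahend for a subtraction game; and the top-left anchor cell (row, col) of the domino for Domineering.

X's best at [XOX/O.O/X..]: (1,1)

ply 1, X at XOX/O.O/X.. | (1,1)=+1→XOX/OXO/X..*; (2,1)=-1→XOX/O.O/XX.; (2,2)=-1→XOX/O.O/X.X
ply 2: XOX/OXO/X.. is terminal -1 (O); from XOX/O.O/X.. depth 4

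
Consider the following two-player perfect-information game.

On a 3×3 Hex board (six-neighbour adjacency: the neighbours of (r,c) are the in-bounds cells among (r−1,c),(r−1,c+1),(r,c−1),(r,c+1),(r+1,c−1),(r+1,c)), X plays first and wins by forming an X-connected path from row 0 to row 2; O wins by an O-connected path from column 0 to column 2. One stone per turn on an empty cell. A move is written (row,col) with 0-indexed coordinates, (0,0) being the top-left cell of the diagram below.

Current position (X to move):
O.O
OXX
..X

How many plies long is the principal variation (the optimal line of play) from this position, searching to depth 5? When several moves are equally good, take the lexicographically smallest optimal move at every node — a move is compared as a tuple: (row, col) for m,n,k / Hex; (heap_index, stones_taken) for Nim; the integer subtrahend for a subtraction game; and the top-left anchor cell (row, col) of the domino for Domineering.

PV length from [O.O/OXX/..X]: 1 ply

[O.O/OXX/..X] X move#1: (0,1):+1/OXO/OXX/..X*, (2,0):-1/O.O/OXX/X.X, (2,1):-1/O.O/OXX/.XX
[OXO/OXX/..X] end (terminal -1, O#2); searched O.O/OXX/..X to 5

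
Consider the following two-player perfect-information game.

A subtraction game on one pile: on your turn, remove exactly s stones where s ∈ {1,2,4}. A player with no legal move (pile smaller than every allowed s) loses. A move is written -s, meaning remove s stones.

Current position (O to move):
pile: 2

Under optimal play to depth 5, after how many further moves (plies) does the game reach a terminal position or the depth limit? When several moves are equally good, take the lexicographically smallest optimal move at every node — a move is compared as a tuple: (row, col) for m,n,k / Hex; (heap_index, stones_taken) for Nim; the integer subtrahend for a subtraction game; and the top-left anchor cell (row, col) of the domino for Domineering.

PV length from [2]: 1 ply

[2] O move#1: -1:-1/1, -2:+1/0*
[0] end (terminal -1, X#2); searched 2 to 5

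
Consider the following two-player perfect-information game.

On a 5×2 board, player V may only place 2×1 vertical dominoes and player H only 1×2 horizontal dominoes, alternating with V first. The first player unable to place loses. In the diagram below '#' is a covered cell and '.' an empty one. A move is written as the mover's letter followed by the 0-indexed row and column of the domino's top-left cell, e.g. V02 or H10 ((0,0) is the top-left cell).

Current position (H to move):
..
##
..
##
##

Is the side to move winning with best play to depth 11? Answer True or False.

[../##/../##/##] H move#1: H00:+1/##/##/../##/##*, H20:+1/../##/##/##/##
[##/##/../##/##] end (terminal -1, V#2); searched ../##/../##/## to 11

H winning at [../##/../##/##]: True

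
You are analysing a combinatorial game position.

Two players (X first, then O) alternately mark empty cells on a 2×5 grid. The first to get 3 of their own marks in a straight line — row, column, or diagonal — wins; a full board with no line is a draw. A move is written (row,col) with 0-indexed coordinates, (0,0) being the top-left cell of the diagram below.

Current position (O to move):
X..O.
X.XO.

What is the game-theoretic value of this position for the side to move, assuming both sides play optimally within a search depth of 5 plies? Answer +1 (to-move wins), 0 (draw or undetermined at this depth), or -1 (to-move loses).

p1 O@[X..O./X.XO.]: (0,1)[XO.O./X.XO.]-1 (0,2)[X.OO./X.XO.]-1 (0,4)[X..OO/X.XO.]-1 (1,1)[X..O./XOXO.]+0* (1,4)[X..O./X.XOO]-1
p2 X@[X..O./XOXO.]: (0,1)[XX.O./XOXO.]+0* (0,2)[X.XO./XOXO.]+0 (0,4)[X..OX/XOXO.]+0 (1,4)[X..O./XOXOX]-1
p3 O@[XX.O./XOXO.]: (0,2)[XXOO./XOXO.]+0* (0,4)[XX.OO/XOXO.]-1 (1,4)[XX.O./XOXOO]-1
p4 X@[XXOO./XOXO.]: (0,4)[XXOOX/XOXO.]+0* (1,4)[XXOO./XOXOX]-1
p5 O@[XXOOX/XOXO.]: (1,4)[XXOOX/XOXOO]+0*
p6 X@[XXOOX/XOXOO] terminal +0; root [X..O./X.XO.] d5

value(X..O./X.XO., O) = 0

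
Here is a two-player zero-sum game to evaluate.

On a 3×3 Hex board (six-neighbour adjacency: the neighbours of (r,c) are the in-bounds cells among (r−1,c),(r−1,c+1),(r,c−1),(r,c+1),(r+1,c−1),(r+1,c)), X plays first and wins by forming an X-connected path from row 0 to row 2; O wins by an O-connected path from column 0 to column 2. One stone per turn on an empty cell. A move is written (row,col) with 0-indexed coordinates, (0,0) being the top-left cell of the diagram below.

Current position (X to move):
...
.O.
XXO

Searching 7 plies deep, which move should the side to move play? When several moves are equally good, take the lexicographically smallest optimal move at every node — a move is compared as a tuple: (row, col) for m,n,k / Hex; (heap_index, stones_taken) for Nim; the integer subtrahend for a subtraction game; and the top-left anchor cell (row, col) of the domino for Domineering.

ply 1, X at .../.O./XXO | (0,0)=-1→X../.O./XXO; (0,1)=-1→.X./.O./XXO; (0,2)=+1→..X/.O./XXO*; (1,0)=+1→.../XO./XXO; (1,2)=+1→.../.OX/XXO
ply 2, O at ..X/.O./XXO | (0,0)=-1→O.X/.O./XXO*; (0,1)=-1→.OX/.O./XXO; (1,0)=-1→..X/OO./XXO; (1,2)=-1→..X/.OO/XXO
ply 3, X at O.X/.O./XXO | (0,1)=+1→OXX/.O./XXO*; (1,0)=+1→O.X/XO./XXO; (1,2)=+1→O.X/.OX/XXO
ply 4, O at OXX/.O./XXO | (1,0)=-1→OXX/OO./XXO*; (1,2)=-1→OXX/.OO/XXO
ply 5, X at OXX/OO./XXO | (1,2)=+1→OXX/OOX/XXO*
ply 6: OXX/OOX/XXO is terminal -1 (O); from .../.O./XXO depth 7

X's best at [.../.O./XXO]: (0,2)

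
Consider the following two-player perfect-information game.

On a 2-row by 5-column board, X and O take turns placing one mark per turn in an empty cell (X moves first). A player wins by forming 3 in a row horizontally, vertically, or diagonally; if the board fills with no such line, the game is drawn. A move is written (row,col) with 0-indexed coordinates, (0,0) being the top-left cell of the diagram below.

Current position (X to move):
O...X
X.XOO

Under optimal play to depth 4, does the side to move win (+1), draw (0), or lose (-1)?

value(O...X/X.XOO, X) = +1

ply 1, X at O...X/X.XOO | (0,1)=+0→OX..X/X.XOO; (0,2)=+1→O.X.X/X.XOO*; (0,3)=+1→O..XX/X.XOO; (1,1)=+1→O...X/XXXOO
ply 2, O at O.X.X/X.XOO | (0,1)=-1→OOX.X/X.XOO*; (0,3)=-1→O.XOX/X.XOO; (1,1)=-1→O.X.X/XOXOO
ply 3, X at OOX.X/X.XOO | (0,3)=+1→OOXXX/X.XOO*; (1,1)=+1→OOX.X/XXXOO
ply 4: OOXXX/X.XOO is terminal -1 (O); from O...X/X.XOO depth 4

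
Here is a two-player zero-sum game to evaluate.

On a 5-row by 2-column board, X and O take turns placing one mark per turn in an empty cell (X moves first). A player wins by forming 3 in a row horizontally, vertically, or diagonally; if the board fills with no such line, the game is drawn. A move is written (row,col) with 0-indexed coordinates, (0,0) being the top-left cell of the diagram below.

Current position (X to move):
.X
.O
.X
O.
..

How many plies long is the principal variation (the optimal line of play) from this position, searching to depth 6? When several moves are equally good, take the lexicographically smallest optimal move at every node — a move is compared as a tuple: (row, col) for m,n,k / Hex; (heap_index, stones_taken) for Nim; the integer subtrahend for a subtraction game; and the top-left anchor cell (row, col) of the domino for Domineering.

[.X/.O/.X/O./..] X move#1: (0,0):-1/XX/.O/.X/O./.., (1,0):+0/.X/XO/.X/O./..*, (2,0):+0/.X/.O/XX/O./.., (3,1):+0/.X/.O/.X/OX/.., (4,0):+0/.X/.O/.X/O./X., (4,1):+0/.X/.O/.X/O./.X
[.X/XO/.X/O./..] O move#2: (0,0):+0/OX/XO/.X/O./..*, (2,0):+0/.X/XO/OX/O./.., (3,1):+0/.X/XO/.X/OO/.., (4,0):+0/.X/XO/.X/O./O., (4,1):+0/.X/XO/.X/O./.O
[OX/XO/.X/O./..] X move#3: (2,0):+0/OX/XO/XX/O./..*, (3,1):+0/OX/XO/.X/OX/.., (4,0):+0/OX/XO/.X/O./X., (4,1):+0/OX/XO/.X/O./.X
[OX/XO/XX/O./..] O move#4: (3,1):+0/OX/XO/XX/OO/..*, (4,0):+0/OX/XO/XX/O./O., (4,1):+0/OX/XO/XX/O./.O
[OX/XO/XX/OO/..] X move#5: (4,0):+0/OX/XO/XX/OO/X.*, (4,1):+0/OX/XO/XX/OO/.X
[OX/XO/XX/OO/X.] O move#6: (4,1):+0/OX/XO/XX/OO/XO*
[OX/XO/XX/OO/XO] end (terminal +0, X#7); searched .X/.O/.X/O./.. to 6

PV length from [.X/.O/.X/O./..]: 6 plies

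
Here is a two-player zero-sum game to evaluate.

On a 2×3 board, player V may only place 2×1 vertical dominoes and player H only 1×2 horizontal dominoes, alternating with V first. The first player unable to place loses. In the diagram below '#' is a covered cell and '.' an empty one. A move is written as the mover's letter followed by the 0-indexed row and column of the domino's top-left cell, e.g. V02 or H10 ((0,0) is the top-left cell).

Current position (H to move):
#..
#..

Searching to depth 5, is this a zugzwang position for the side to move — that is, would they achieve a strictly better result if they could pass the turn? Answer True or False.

zugzwang(#../#.., H) = False

[#../#..] H move#1: H01:+1/###/#..*, H11:+1/#../###
[###/#..] end (terminal -1, V#2); searched #../#.. to 5
suppose H passes — search the same position with V to move:
pass> [#../#..] V move#1: V01:+1/##./##.*, V02:+1/#.#/#.#
pass> [##./##.] end (terminal -1, H#2); searched #../#.. to 5
for H: play +1, pass -1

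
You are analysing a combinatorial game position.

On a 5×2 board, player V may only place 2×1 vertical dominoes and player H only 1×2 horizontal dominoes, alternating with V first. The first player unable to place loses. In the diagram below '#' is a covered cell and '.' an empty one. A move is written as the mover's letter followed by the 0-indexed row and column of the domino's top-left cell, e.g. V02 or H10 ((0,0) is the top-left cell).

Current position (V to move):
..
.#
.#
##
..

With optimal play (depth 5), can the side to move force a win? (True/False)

ply 1, V at ../.#/.#/##/.. | V00=-1→#./##/.#/##/..*; V10=-1→../##/##/##/..
ply 2, H at #./##/.#/##/.. | H40=+1→#./##/.#/##/##*
ply 3: #./##/.#/##/## is terminal -1 (V); from ../.#/.#/##/.. depth 5

V winning at [../.#/.#/##/..]: False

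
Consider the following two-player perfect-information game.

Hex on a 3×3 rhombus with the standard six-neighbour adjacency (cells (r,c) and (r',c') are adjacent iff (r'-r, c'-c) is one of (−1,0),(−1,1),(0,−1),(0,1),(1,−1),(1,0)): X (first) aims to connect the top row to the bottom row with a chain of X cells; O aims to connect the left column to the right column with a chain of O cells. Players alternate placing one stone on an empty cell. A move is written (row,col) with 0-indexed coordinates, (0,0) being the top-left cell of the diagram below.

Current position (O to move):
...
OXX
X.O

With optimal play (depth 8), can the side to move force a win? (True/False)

p1 O@[.../OXX/X.O]: (0,0)[O../OXX/X.O]-1* (0,1)[.O./OXX/X.O]-1 (0,2)[..O/OXX/X.O]-1 (2,1)[.../OXX/XOO]-1
p2 X@[O../OXX/X.O]: (0,1)[OX./OXX/X.O]+1* (0,2)[O.X/OXX/X.O]+1 (2,1)[O../OXX/XXO]+1
p3 O@[OX./OXX/X.O] terminal -1; root [.../OXX/X.O] d8

O winning at [.../OXX/X.O]: False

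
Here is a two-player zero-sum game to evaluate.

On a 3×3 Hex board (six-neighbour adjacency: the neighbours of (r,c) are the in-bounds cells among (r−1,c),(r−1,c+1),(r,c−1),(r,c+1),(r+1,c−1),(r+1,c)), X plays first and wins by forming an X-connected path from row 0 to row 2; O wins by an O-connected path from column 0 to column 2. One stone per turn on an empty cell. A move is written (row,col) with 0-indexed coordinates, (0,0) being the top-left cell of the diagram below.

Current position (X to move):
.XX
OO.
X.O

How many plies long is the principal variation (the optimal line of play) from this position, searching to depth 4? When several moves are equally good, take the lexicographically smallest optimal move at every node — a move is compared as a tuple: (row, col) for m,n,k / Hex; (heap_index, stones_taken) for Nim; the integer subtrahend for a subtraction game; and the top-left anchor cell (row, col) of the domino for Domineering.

p1 X@[.XX/OO./X.O]: (0,0)[XXX/OO./X.O]-1* (1,2)[.XX/OOX/X.O]-1 (2,1)[.XX/OO./XXO]-1
p2 O@[XXX/OO./X.O]: (1,2)[XXX/OOO/X.O]+1* (2,1)[XXX/OO./XOO]+1
p3 X@[XXX/OOO/X.O] terminal -1; root [.XX/OO./X.O] d4

PV length from [.XX/OO./X.O]: 2 plies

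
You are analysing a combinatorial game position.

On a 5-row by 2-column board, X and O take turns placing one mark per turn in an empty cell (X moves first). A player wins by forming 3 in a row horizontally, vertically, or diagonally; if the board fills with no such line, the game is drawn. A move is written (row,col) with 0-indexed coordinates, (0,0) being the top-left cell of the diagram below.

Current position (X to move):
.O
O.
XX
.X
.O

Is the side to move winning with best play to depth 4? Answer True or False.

ply 1, X at .O/O./XX/.X/.O | (0,0)=+0→XO/O./XX/.X/.O; (1,1)=+1→.O/OX/XX/.X/.O*; (3,0)=+1→.O/O./XX/XX/.O; (4,0)=+1→.O/O./XX/.X/XO
ply 2: .O/OX/XX/.X/.O is terminal -1 (O); from .O/O./XX/.X/.O depth 4

X winning at [.O/O./XX/.X/.O]: True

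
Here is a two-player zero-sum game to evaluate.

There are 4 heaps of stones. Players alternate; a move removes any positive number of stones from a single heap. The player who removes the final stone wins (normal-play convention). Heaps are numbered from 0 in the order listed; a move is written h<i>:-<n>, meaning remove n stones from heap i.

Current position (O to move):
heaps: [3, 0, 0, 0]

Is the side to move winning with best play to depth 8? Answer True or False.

[(3,0,0,0)] O move#1: h0:-1:-1/(2,0,0,0), h0:-2:-1/(1,0,0,0), h0:-3:+1/(0,0,0,0)*
[(0,0,0,0)] end (terminal -1, X#2); searched (3,0,0,0) to 8

O winning at [(3,0,0,0)]: True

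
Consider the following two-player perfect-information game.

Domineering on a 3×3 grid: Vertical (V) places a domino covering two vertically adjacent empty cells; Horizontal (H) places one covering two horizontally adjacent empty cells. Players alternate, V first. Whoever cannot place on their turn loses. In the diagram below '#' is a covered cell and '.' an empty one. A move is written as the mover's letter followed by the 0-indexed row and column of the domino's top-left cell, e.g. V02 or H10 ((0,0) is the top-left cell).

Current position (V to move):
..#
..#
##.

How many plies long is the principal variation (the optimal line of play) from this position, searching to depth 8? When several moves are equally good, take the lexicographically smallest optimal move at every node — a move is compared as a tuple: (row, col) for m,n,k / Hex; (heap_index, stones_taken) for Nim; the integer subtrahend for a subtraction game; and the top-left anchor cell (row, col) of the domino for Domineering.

[..#/..#/##.] V move#1: V00:+1/#.#/#.#/##.*, V01:+1/.##/.##/##.
[#.#/#.#/##.] end (terminal -1, H#2); searched ..#/..#/##. to 8

PV length from [..#/..#/##.]: 1 ply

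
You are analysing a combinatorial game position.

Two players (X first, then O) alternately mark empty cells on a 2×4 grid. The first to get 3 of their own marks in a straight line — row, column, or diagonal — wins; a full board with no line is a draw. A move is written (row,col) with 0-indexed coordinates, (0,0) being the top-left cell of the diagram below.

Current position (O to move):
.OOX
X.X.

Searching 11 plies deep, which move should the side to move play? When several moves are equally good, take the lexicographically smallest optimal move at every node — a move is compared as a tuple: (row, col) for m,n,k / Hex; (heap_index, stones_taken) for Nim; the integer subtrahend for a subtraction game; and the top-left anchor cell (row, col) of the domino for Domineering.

[.OOX/X.X.] O move#1: (0,0):+1/OOOX/X.X.*, (1,1):+0/.OOX/XOX., (1,3):-1/.OOX/X.XO
[OOOX/X.X.] end (terminal -1, X#2); searched .OOX/X.X. to 11

O's best at [.OOX/X.X.]: (0,0)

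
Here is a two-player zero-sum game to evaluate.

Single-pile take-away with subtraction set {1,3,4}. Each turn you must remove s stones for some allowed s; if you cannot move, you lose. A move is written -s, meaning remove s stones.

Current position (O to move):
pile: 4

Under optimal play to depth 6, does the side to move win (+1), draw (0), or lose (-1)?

value(4, O) = +1

ply 1, O at 4 | -1=-1→3; -3=-1→1; -4=+1→0*
ply 2: 0 is terminal -1 (X); from 4 depth 6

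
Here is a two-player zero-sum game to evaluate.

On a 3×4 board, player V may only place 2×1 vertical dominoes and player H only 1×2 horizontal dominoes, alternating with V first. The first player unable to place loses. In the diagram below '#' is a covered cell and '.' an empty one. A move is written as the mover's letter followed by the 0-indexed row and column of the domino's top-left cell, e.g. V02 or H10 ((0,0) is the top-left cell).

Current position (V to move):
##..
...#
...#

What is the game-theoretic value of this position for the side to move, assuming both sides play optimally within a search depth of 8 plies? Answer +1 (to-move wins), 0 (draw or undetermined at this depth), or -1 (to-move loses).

value(##../...#/...#, V) = +1

ply 1, V at ##../...#/...# | V02=-1→###./..##/...#; V10=-1→##../#..#/#..#; V11=+1→##../.#.#/.#.#*; V12=-1→##../..##/..##
ply 2, H at ##../.#.#/.#.# | H02=-1→####/.#.#/.#.#*
ply 3, V at ####/.#.#/.#.# | V10=+1→####/##.#/##.#*; V12=+1→####/.###/.###
ply 4: ####/##.#/##.# is terminal -1 (H); from ##../...#/...# depth 8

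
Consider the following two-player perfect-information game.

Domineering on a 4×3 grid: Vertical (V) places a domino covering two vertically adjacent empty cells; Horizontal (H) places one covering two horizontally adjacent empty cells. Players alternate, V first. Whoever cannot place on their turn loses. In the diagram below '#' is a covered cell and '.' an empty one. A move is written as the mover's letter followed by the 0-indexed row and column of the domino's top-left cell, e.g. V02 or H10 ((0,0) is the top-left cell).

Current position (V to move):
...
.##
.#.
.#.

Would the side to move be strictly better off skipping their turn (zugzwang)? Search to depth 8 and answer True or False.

p1 V@[.../.##/.#./.#.]: V00[#../###/.#./.#.]+1* V10[.../###/##./.#.]+1 V20[.../.##/##./##.]+1 V22[.../.##/.##/.##]+1
p2 H@[#../###/.#./.#.]: H01[###/###/.#./.#.]-1*
p3 V@[###/###/.#./.#.]: V20[###/###/##./##.]+1* V22[###/###/.##/.##]+1
p4 H@[###/###/##./##.] terminal -1; root [.../.##/.#./.#.] d8
suppose V passes — search the same position with H to move:
pass> p1 H@[.../.##/.#./.#.]: H00[##./.##/.#./.#.]-1* H01[.##/.##/.#./.#.]-1
pass> p2 V@[##./.##/.#./.#.]: V10[##./###/##./.#.]+1* V20[##./.##/##./##.]+1 V22[##./.##/.##/.##]+1
pass> p3 H@[##./###/##./.#.] terminal -1; root [.../.##/.#./.#.] d8
for V: play +1, pass +1

zugzwang(.../.##/.#./.#., V) = False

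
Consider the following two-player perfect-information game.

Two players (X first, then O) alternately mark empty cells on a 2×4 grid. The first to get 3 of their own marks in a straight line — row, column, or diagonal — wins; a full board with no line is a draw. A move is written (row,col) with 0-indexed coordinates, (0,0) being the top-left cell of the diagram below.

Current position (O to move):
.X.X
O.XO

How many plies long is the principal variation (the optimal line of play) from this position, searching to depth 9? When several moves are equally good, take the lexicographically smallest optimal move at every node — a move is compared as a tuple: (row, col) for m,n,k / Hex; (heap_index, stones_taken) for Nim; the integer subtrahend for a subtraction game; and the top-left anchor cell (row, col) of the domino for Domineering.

PV length from [.X.X/O.XO]: 3 plies

[.X.X/O.XO] O move#1: (0,0):-1/OX.X/O.XO, (0,2):+0/.XOX/O.XO*, (1,1):-1/.X.X/OOXO
[.XOX/O.XO] X move#2: (0,0):+0/XXOX/O.XO*, (1,1):+0/.XOX/OXXO
[XXOX/O.XO] O move#3: (1,1):+0/XXOX/OOXO*
[XXOX/OOXO] end (terminal +0, X#4); searched .X.X/O.XO to 9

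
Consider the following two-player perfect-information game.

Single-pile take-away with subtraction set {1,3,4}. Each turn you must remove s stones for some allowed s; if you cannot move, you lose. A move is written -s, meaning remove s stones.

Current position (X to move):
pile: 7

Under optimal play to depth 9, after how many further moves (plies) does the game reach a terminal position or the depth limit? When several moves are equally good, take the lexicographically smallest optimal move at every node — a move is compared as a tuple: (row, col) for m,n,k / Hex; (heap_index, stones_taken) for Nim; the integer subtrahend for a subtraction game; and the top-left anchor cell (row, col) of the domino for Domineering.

ply 1, X at 7 | -1=-1→6*; -3=-1→4; -4=-1→3
ply 2, O at 6 | -1=-1→5; -3=-1→3; -4=+1→2*
ply 3, X at 2 | -1=-1→1*
ply 4, O at 1 | -1=+1→0*
ply 5: 0 is terminal -1 (X); from 7 depth 9

PV length from [7]: 4 plies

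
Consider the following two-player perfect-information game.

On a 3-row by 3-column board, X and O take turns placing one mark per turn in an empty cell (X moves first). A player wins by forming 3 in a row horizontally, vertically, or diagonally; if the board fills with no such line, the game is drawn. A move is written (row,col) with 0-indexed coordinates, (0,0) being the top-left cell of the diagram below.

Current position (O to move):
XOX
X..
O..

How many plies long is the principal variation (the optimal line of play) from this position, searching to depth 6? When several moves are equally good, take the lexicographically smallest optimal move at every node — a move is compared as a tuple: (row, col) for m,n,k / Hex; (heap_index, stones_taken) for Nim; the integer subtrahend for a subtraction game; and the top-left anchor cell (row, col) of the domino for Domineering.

p1 O@[XOX/X../O..]: (1,1)[XOX/XO./O..]+0 (1,2)[XOX/X.O/O..]+0 (2,1)[XOX/X../OO.]+1* (2,2)[XOX/X../O.O]+0
p2 X@[XOX/X../OO.]: (1,1)[XOX/XX./OO.]-1* (1,2)[XOX/X.X/OO.]-1 (2,2)[XOX/X../OOX]-1
p3 O@[XOX/XX./OO.]: (1,2)[XOX/XXO/OO.]-1 (2,2)[XOX/XX./OOO]+1*
p4 X@[XOX/XX./OOO] terminal -1; root [XOX/X../O..] d6

PV length from [XOX/X../O..]: 3 plies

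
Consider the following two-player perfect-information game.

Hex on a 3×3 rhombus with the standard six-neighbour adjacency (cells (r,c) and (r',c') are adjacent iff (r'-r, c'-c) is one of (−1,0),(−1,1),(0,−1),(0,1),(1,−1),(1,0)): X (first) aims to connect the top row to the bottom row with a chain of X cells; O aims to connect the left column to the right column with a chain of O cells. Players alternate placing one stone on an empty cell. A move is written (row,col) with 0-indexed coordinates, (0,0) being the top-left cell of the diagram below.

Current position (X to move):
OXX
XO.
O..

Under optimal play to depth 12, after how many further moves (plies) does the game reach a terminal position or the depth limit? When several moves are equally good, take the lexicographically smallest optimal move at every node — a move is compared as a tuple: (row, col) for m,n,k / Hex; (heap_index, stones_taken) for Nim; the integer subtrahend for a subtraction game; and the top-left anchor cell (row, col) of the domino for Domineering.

[OXX/XO./O..] X move#1: (1,2):+1/OXX/XOX/O..*, (2,1):-1/OXX/XO./OX., (2,2):-1/OXX/XO./O.X
[OXX/XOX/O..] O move#2: (2,1):-1/OXX/XOX/OO.*, (2,2):-1/OXX/XOX/O.O
[OXX/XOX/OO.] X move#3: (2,2):+1/OXX/XOX/OOX*
[OXX/XOX/OOX] end (terminal -1, O#4); searched OXX/XO./O.. to 12

PV length from [OXX/XO./O..]: 3 plies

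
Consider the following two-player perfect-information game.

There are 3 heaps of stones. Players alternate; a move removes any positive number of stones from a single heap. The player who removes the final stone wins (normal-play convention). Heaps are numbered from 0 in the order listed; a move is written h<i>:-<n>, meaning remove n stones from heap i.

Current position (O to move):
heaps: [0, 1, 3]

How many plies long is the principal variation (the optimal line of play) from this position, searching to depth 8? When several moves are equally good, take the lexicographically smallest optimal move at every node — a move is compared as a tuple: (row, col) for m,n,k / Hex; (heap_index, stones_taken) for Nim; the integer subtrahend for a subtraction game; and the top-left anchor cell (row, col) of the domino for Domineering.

ply 1, O at (0,1,3) | h1:-1=-1→(0,0,3); h2:-1=-1→(0,1,2); h2:-2=+1→(0,1,1)*; h2:-3=-1→(0,1,0)
ply 2, X at (0,1,1) | h1:-1=-1→(0,0,1)*; h2:-1=-1→(0,1,0)
ply 3, O at (0,0,1) | h2:-1=+1→(0,0,0)*
ply 4: (0,0,0) is terminal -1 (X); from (0,1,3) depth 8

PV length from [(0,1,3)]: 3 plies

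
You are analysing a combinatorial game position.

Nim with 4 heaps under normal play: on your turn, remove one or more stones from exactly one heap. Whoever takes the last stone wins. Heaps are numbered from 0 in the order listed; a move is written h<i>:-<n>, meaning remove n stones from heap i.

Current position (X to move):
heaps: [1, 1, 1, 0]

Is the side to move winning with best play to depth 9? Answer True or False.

p1 X@[(1,1,1,0)]: h0:-1[(0,1,1,0)]+1* h1:-1[(1,0,1,0)]+1 h2:-1[(1,1,0,0)]+1
p2 O@[(0,1,1,0)]: h1:-1[(0,0,1,0)]-1* h2:-1[(0,1,0,0)]-1
p3 X@[(0,0,1,0)]: h2:-1[(0,0,0,0)]+1*
p4 O@[(0,0,0,0)] terminal -1; root [(1,1,1,0)] d9

X winning at [(1,1,1,0)]: True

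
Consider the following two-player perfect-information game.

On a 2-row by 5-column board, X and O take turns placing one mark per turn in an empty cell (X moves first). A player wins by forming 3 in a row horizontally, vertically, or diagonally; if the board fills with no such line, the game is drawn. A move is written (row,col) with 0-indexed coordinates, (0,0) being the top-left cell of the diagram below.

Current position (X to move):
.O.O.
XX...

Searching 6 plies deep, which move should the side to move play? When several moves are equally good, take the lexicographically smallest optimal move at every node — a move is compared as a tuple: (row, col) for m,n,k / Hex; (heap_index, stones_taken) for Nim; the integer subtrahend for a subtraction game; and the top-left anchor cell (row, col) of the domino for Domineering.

X's best at [.O.O./XX...]: (1,2)

p1 X@[.O.O./XX...]: (0,0)[XO.O./XX...]-1 (0,2)[.OXO./XX...]+0 (0,4)[.O.OX/XX...]-1 (1,2)[.O.O./XXX..]+1* (1,3)[.O.O./XX.X.]-1 (1,4)[.O.O./XX..X]-1
p2 O@[.O.O./XXX..] terminal -1; root [.O.O./XX...] d6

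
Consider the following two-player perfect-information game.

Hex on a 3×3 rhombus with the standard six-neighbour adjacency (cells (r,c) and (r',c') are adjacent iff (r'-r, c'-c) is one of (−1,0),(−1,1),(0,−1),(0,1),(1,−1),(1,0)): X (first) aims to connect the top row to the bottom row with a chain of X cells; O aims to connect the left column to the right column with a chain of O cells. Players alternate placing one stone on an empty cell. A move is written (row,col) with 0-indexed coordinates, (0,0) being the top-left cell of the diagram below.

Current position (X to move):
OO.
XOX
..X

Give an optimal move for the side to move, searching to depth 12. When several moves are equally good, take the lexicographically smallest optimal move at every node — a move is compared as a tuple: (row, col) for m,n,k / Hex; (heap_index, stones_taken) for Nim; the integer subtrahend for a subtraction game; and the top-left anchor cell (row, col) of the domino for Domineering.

[OO./XOX/..X] X move#1: (0,2):+1/OOX/XOX/..X*, (2,0):-1/OO./XOX/X.X, (2,1):-1/OO./XOX/.XX
[OOX/XOX/..X] end (terminal -1, O#2); searched OO./XOX/..X to 12

X's best at [OO./XOX/..X]: (0,2)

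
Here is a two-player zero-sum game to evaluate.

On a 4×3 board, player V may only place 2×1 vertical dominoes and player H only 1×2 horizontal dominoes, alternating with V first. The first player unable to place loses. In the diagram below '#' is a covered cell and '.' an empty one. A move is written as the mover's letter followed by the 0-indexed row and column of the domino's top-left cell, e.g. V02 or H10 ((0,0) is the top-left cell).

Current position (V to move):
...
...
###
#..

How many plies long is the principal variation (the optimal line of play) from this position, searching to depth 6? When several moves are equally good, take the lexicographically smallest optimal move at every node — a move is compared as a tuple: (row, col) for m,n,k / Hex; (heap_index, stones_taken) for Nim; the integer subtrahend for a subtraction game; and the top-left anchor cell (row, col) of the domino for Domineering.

p1 V@[.../.../###/#..]: V00[#../#../###/#..]-1 V01[.#./.#./###/#..]+1* V02[..#/..#/###/#..]-1
p2 H@[.#./.#./###/#..]: H31[.#./.#./###/###]-1*
p3 V@[.#./.#./###/###]: V00[##./##./###/###]+1* V02[.##/.##/###/###]+1
p4 H@[##./##./###/###] terminal -1; root [.../.../###/#..] d6

PV length from [.../.../###/#..]: 3 plies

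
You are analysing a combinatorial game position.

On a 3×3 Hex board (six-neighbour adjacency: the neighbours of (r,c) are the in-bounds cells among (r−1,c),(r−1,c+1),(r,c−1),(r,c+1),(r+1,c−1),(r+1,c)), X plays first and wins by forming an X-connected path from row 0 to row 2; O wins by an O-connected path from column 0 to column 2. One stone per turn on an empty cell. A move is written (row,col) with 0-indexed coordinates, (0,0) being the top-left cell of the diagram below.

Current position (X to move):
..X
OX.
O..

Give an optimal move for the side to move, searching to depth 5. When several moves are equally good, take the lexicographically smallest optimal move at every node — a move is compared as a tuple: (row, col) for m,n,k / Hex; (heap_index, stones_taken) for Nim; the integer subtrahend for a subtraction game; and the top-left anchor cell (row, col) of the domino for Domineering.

p1 X@[..X/OX./O..]: (0,0)[X.X/OX./O..]-1 (0,1)[.XX/OX./O..]-1 (1,2)[..X/OXX/O..]+1* (2,1)[..X/OX./OX.]+1 (2,2)[..X/OX./O.X]+1
p2 O@[..X/OXX/O..]: (0,0)[O.X/OXX/O..]-1* (0,1)[.OX/OXX/O..]-1 (2,1)[..X/OXX/OO.]-1 (2,2)[..X/OXX/O.O]-1
p3 X@[O.X/OXX/O..]: (0,1)[OXX/OXX/O..]+1* (2,1)[O.X/OXX/OX.]+1 (2,2)[O.X/OXX/O.X]+1
p4 O@[OXX/OXX/O..]: (2,1)[OXX/OXX/OO.]-1* (2,2)[OXX/OXX/O.O]-1
p5 X@[OXX/OXX/OO.]: (2,2)[OXX/OXX/OOX]+1*
p6 O@[OXX/OXX/OOX] terminal -1; root [..X/OX./O..] d5

X's best at [..X/OX./O..]: (1,2)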